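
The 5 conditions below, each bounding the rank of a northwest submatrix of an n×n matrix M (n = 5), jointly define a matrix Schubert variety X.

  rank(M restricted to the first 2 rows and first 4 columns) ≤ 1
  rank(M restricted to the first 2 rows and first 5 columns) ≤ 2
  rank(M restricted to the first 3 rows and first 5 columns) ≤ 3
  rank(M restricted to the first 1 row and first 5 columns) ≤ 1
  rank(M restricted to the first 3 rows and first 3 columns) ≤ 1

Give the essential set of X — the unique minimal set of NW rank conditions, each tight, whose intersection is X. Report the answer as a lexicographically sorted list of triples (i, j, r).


Reconstructing r_w from the 5 given conditions:

  R[1]: 1  1  1  1  1
  R[2]: 1  1  1  1  2
  R[3]: 1  1  1  2  3
  R[4]: 1  2  2  3  4
  R[5]: 1  2  3  4  5

hence w(1..5) = (1, 5, 4, 2, 3).

Fulton essential set (2 of the 5 Rothe cells):

[(2, 4, 1), (3, 3, 1)]


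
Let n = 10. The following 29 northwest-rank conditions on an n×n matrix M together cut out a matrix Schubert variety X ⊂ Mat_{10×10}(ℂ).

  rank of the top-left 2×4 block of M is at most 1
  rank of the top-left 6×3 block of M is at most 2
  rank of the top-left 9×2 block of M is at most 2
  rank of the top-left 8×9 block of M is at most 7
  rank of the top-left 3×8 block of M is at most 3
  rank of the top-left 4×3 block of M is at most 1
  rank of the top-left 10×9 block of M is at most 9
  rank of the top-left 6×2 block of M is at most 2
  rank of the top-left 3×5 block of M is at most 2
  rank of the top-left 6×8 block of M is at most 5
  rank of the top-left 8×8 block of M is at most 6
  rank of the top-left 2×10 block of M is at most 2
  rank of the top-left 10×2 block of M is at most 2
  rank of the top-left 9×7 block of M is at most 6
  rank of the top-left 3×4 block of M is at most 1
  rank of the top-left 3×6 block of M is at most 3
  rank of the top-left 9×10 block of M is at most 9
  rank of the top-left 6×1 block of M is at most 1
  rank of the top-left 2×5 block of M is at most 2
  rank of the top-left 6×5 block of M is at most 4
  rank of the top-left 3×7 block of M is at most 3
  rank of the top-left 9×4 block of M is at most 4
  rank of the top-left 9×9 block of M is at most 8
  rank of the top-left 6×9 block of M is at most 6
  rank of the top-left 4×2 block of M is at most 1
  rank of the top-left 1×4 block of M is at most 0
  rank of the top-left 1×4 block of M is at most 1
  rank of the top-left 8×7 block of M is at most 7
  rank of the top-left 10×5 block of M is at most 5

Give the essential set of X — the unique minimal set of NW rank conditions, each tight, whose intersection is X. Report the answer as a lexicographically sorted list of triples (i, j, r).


The tightest implied rank at each (i,j), from the 29 conditions:

  row 1: 0  0  0  0  1  1  1  1  1  1
  row 2: 1  1  1  1  2  2  2  2  2  2
  row 3: 1  1  1  1  2  3  3  3  3  3
  row 4: 1  1  1  2  3  4  4  4  4  4
  row 5: 1  2  2  3  4  5  5  5  5  5
  row 6: 1  2  2  3  4  5  5  5  6  6
  row 7: 1  2  3  4  5  6  6  6  7  7
  row 8: 1  2  3  4  5  6  6  6  7  8
  row 9: 1  2  3  4  5  6  6  7  8  9
  row 10: 1  2  3  4  5  6  7  8  9  10

so w = (5, 1, 6, 4, 2, 9, 3, 10, 8, 7).

ℓ(w)=15; the 7 essential cells (i,j,r):

[(1, 4, 0), (3, 4, 1), (4, 3, 1), (6, 3, 2), (6, 8, 5), (8, 8, 6), (9, 7, 6)]


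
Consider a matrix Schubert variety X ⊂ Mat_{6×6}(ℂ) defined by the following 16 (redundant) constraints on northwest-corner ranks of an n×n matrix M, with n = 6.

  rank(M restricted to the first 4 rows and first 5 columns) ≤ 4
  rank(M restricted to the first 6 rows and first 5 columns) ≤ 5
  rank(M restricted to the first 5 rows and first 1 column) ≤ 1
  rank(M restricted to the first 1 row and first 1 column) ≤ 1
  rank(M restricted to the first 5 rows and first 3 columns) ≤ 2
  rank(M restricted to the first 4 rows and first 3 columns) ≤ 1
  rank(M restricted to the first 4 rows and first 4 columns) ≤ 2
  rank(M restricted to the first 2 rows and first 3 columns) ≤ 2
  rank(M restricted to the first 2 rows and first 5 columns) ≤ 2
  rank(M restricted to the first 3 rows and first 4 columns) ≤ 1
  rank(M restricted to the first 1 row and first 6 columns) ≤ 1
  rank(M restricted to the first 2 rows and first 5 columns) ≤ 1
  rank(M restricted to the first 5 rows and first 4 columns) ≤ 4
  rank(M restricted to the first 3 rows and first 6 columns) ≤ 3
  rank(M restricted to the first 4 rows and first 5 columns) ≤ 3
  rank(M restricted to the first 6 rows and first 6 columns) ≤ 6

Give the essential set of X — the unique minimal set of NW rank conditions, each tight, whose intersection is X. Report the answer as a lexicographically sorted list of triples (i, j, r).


Reconstructing r_w from the 16 given conditions:

  i=1: 1  1  1  1  1  1
  i=2: 1  1  1  1  1  2
  i=3: 1  1  1  1  2  3
  i=4: 1  1  1  2  3  4
  i=5: 1  2  2  3  4  5
  i=6: 1  2  3  4  5  6

reading off 1-entries of Δ²R: w = (1, 6, 5, 4, 2, 3).

D(w) has 9 cells with 3 SE-corners; essential set:

[(2, 5, 1), (3, 4, 1), (4, 3, 1)]


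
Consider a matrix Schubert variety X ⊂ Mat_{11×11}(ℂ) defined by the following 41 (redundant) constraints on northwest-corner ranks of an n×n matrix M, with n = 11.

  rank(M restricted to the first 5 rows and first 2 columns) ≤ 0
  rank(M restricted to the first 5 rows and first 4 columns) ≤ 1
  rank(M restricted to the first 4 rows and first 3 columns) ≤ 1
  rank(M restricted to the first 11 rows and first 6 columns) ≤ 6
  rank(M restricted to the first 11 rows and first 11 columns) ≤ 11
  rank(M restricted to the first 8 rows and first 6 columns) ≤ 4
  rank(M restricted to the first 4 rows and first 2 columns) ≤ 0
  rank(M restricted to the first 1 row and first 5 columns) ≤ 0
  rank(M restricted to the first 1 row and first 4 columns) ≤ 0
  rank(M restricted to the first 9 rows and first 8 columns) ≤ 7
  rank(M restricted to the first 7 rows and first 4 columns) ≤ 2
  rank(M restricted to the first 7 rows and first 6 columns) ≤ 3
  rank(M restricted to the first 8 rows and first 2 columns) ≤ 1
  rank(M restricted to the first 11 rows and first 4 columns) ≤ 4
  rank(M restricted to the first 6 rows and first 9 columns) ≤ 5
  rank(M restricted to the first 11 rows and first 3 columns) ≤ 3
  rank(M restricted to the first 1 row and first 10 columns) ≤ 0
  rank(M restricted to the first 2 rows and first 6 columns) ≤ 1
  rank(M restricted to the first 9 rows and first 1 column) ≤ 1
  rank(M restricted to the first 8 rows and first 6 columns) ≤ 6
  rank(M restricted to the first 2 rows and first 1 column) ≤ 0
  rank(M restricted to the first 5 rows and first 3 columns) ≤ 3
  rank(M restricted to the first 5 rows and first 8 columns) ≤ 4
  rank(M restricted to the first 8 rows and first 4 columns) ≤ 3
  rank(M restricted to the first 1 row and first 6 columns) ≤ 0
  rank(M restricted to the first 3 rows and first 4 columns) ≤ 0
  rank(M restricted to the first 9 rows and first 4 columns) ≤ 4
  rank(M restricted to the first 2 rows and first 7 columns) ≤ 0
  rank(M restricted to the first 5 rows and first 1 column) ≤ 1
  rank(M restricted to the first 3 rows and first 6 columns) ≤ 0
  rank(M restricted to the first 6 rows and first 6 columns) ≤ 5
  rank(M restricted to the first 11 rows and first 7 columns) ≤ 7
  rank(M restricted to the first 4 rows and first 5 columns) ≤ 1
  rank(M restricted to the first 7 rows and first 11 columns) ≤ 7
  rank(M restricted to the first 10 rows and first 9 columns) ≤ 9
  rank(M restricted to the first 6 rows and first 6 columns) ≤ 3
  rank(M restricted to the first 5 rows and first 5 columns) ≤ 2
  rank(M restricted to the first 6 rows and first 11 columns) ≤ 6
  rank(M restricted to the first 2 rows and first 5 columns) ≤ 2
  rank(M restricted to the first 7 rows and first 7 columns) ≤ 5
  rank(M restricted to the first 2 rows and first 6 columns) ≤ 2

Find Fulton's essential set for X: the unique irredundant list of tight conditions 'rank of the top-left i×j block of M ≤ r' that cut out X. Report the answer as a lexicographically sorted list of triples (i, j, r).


Rank table r_w(11×11) implied by the 41 constraints:

  i=1: 0  0  0  0  0  0  0  0  0  0  1
  i=2: 0  0  0  0  0  0  0  1  1  1  2
  i=3: 0  0  0  0  0  0  1  2  2  2  3
  i=4: 0  0  1  1  1  1  2  3  3  3  4
  i=5: 0  0  1  1  2  2  3  4  4  4  5
  i=6: 1  1  2  2  3  3  4  5  5  5  6
  i=7: 1  1  2  2  3  3  4  5  6  6  7
  i=8: 1  1  2  3  4  4  5  6  7  7  8
  i=9: 1  2  3  4  5  5  6  7  8  8  9
  i=10: 1  2  3  4  5  6  7  8  9  9  10
  i=11: 1  2  3  4  5  6  7  8  9  10  11

hence w(1..11) = (11, 8, 7, 3, 5, 1, 9, 4, 2, 6, 10).

D(w) has 32 cells with 8 SE-corners; essential set:

[(1, 10, 0), (2, 7, 0), (3, 6, 0), (5, 2, 0), (5, 4, 1), (7, 4, 2), (7, 6, 3), (8, 2, 1)]


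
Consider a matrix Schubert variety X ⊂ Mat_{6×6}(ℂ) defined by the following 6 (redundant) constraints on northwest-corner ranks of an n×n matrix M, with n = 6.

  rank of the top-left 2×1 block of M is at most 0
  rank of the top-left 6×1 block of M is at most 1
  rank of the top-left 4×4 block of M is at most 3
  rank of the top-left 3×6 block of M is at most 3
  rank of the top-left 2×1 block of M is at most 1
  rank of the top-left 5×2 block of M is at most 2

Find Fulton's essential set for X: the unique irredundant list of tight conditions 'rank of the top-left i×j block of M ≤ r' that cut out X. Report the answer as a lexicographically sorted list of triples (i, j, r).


Rank table r_w(6×6) implied by the 6 constraints:

  0, 1, 1, 1, 1, 1
  0, 1, 2, 2, 2, 2
  1, 2, 3, 3, 3, 3
  1, 2, 3, 3, 4, 4
  1, 2, 3, 4, 5, 5
  1, 2, 3, 4, 5, 6

reading off 1-entries of Δ²R: w = (2, 3, 1, 5, 4, 6).

|D(w)|=3, |Ess(w)|=2:

[(2, 1, 0), (4, 4, 3)]


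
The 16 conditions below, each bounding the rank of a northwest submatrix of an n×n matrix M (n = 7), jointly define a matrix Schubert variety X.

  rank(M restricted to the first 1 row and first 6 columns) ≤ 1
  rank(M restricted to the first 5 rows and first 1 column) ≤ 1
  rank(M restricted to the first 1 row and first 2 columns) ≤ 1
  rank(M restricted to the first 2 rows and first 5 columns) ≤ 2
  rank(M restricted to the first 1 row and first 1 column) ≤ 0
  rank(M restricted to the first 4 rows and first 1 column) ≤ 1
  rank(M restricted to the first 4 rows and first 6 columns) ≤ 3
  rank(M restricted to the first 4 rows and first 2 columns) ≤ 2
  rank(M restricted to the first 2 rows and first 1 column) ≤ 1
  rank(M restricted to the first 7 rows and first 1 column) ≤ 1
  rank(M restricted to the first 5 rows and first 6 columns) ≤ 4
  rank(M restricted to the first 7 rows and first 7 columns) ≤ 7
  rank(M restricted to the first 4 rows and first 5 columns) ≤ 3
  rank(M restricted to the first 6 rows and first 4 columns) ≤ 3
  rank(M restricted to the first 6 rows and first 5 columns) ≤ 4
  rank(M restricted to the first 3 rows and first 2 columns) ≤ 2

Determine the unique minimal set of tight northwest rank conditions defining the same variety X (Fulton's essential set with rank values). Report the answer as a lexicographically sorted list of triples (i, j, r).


Reconstructing r_w from the 16 given conditions:

  row 1: 0, 1, 1, 1, 1, 1, 1
  row 2: 1, 2, 2, 2, 2, 2, 2
  row 3: 1, 2, 3, 3, 3, 3, 3
  row 4: 1, 2, 3, 3, 3, 3, 4
  row 5: 1, 2, 3, 3, 4, 4, 5
  row 6: 1, 2, 3, 3, 4, 5, 6
  row 7: 1, 2, 3, 4, 5, 6, 7

the unique w with this rank table is (2, 1, 3, 7, 5, 6, 4).

Fulton essential set (3 of the 6 Rothe cells):

[(1, 1, 0), (4, 6, 3), (6, 4, 3)]


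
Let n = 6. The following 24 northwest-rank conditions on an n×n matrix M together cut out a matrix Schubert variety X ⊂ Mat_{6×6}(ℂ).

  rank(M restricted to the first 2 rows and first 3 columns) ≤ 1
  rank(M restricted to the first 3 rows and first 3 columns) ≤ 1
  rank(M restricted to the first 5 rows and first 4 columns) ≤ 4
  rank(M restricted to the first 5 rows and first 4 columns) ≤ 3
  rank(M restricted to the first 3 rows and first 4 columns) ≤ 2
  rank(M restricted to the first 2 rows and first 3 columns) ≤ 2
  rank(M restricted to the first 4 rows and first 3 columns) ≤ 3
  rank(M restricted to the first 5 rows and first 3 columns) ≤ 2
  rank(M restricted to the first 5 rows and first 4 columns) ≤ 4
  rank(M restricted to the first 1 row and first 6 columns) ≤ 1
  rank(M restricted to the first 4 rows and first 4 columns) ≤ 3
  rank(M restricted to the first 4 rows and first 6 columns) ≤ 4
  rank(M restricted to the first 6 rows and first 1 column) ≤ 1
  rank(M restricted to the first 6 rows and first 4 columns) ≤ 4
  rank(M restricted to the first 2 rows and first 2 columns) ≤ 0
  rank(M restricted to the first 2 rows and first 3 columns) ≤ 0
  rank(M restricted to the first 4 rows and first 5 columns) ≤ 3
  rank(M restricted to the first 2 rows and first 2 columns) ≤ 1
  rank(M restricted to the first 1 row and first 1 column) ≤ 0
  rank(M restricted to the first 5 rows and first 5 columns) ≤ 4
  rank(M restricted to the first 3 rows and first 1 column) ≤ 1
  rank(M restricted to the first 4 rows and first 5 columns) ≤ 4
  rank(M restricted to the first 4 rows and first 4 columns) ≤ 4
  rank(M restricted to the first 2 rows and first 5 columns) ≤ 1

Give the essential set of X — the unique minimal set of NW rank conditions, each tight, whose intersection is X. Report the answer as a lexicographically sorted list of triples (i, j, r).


The tightest implied rank at each (i,j), from the 24 conditions:

  R[1]: 0 0 0 1 1 1
  R[2]: 0 0 0 1 1 2
  R[3]: 1 1 1 2 2 3
  R[4]: 1 2 2 3 3 4
  R[5]: 1 2 2 3 4 5
  R[6]: 1 2 3 4 5 6

hence w(1..6) = (4, 6, 1, 2, 5, 3).

Rothe diagram D(w) (8 cells), 3 SE-corners (essential conditions):

[(2, 3, 0), (2, 5, 1), (5, 3, 2)]


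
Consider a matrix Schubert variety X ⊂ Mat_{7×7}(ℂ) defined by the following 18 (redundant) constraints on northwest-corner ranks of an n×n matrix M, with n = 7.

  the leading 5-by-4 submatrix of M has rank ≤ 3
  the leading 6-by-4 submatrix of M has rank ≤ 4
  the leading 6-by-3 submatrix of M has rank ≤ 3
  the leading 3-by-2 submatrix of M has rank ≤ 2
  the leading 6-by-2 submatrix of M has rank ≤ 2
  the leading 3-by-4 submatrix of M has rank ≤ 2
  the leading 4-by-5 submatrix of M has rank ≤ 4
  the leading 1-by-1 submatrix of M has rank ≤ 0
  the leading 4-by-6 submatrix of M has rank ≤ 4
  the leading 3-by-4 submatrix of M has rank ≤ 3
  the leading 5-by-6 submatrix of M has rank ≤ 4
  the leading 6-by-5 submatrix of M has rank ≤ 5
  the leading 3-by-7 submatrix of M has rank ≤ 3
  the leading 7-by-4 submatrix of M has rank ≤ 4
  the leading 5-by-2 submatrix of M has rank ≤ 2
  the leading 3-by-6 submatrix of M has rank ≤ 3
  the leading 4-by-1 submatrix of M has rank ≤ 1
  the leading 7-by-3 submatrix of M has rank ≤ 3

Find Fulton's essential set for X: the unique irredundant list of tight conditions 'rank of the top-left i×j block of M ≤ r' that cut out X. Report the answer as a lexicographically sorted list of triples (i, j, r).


Rank table r_w(7×7) implied by the 18 constraints:

  i=1: 0 | 1 | 1 | 1 | 1 | 1 | 1
  i=2: 1 | 2 | 2 | 2 | 2 | 2 | 2
  i=3: 1 | 2 | 2 | 2 | 3 | 3 | 3
  i=4: 1 | 2 | 3 | 3 | 4 | 4 | 4
  i=5: 1 | 2 | 3 | 3 | 4 | 4 | 5
  i=6: 1 | 2 | 3 | 4 | 5 | 5 | 6
  i=7: 1 | 2 | 3 | 4 | 5 | 6 | 7

giving w = (2, 1, 5, 3, 7, 4, 6) via Δ²R.

4 SE-corners of the 5-cell Rothe diagram give Ess(w):

[(1, 1, 0), (3, 4, 2), (5, 4, 3), (5, 6, 4)]


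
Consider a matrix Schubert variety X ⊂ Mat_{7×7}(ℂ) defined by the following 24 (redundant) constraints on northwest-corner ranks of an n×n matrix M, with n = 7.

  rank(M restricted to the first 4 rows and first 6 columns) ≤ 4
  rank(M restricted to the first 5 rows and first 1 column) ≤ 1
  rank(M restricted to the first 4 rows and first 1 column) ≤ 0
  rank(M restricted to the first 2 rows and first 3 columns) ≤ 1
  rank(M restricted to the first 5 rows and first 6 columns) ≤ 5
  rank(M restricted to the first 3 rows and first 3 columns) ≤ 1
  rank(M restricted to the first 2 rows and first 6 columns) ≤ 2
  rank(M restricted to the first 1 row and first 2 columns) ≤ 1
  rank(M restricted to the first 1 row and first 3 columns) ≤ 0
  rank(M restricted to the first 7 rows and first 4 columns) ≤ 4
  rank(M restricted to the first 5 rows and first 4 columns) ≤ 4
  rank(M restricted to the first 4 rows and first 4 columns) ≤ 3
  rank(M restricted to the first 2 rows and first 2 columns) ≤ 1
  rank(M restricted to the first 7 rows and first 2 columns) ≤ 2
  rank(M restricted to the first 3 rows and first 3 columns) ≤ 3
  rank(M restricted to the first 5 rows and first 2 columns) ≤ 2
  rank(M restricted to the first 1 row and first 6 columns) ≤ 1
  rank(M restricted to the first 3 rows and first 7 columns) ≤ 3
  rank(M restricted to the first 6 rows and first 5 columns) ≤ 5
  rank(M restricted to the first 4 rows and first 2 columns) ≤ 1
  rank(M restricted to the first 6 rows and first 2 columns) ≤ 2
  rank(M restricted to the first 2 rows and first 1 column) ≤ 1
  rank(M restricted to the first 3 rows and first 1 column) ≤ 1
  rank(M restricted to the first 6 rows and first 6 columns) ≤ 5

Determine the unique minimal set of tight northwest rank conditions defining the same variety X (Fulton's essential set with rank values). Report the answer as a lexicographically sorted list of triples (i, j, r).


Reconstructing r_w from the 24 given conditions:

  row 1: 0 0 0 1 1 1 1
  row 2: 0 1 1 2 2 2 2
  row 3: 0 1 1 2 3 3 3
  row 4: 0 1 2 3 4 4 4
  row 5: 1 2 3 4 5 5 5
  row 6: 1 2 3 4 5 5 6
  row 7: 1 2 3 4 5 6 7

so w = (4, 2, 5, 3, 1, 7, 6).

|D(w)|=8, |Ess(w)|=4:

[(1, 3, 0), (3, 3, 1), (4, 1, 0), (6, 6, 5)]


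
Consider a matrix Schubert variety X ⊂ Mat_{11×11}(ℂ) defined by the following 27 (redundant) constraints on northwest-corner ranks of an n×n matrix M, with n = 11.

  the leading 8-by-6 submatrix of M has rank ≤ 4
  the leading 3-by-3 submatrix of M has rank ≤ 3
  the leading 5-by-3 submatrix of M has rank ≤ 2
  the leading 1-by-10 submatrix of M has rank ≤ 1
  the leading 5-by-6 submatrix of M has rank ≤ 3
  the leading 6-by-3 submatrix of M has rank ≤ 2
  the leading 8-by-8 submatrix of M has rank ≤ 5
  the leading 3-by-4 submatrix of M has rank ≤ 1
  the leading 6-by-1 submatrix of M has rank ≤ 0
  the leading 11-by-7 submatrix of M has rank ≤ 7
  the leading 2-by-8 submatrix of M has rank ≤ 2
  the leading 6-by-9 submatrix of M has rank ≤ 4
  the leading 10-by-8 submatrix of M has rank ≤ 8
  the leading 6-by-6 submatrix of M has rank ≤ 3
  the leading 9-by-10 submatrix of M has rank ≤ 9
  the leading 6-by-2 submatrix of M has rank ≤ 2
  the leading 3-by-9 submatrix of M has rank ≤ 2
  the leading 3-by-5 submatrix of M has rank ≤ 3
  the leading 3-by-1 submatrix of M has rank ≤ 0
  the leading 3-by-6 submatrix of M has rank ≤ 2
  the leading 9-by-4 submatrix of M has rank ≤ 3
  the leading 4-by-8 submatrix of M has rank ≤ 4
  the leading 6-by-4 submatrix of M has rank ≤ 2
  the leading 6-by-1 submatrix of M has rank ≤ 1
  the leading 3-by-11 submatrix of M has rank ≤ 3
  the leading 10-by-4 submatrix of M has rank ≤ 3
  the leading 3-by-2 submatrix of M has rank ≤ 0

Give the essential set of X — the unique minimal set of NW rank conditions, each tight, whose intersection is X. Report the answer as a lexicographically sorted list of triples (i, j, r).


Recovering R(i,j) via the rank-extension bound from the 27 conditions:

  R[1]: 0 0 1 1 1 1 1 1 1 1 1
  R[2]: 0 0 1 1 2 2 2 2 2 2 2
  R[3]: 0 0 1 1 2 2 2 2 2 3 3
  R[4]: 0 1 2 2 3 3 3 3 3 4 4
  R[5]: 0 1 2 2 3 3 4 4 4 5 5
  R[6]: 0 1 2 2 3 3 4 4 4 5 6
  R[7]: 1 2 3 3 4 4 5 5 5 6 7
  R[8]: 1 2 3 3 4 4 5 5 6 7 8
  R[9]: 1 2 3 3 4 5 6 6 7 8 9
  R[10]: 1 2 3 3 4 5 6 7 8 9 10
  R[11]: 1 2 3 4 5 6 7 8 9 10 11

second differences of R give the permutation w = (3, 5, 10, 2, 7, 11, 1, 9, 6, 8, 4).

D(w) has 26 cells with 10 SE-corners; essential set:

[(3, 2, 0), (3, 4, 1), (3, 9, 2), (6, 1, 0), (6, 4, 2), (6, 6, 3), (6, 9, 4), (8, 6, 4), (8, 8, 5), (10, 4, 3)]


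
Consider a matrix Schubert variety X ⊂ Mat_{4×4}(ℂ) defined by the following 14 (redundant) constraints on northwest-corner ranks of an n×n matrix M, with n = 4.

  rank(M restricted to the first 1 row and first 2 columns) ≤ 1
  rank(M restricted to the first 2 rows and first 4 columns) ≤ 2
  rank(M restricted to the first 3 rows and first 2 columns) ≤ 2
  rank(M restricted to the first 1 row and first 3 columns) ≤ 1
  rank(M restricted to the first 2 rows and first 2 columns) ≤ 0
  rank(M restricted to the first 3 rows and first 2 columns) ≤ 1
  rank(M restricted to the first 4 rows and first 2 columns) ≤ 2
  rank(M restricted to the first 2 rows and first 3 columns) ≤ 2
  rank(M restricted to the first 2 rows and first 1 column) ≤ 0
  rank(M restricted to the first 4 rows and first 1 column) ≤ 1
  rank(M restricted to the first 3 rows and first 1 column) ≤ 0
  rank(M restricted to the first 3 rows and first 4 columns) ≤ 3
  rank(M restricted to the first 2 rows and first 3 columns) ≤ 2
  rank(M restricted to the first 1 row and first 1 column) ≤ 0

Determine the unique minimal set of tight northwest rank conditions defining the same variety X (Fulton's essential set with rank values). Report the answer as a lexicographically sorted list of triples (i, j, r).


Computing R[i][j] = min implied NW-rank bound (n=4, 14 conditions):

  R[1]: 0 0 1 1
  R[2]: 0 0 1 2
  R[3]: 0 1 2 3
  R[4]: 1 2 3 4

so w = (3, 4, 2, 1).

Rothe diagram D(w) (5 cells), 2 SE-corners (essential conditions):

[(2, 2, 0), (3, 1, 0)]


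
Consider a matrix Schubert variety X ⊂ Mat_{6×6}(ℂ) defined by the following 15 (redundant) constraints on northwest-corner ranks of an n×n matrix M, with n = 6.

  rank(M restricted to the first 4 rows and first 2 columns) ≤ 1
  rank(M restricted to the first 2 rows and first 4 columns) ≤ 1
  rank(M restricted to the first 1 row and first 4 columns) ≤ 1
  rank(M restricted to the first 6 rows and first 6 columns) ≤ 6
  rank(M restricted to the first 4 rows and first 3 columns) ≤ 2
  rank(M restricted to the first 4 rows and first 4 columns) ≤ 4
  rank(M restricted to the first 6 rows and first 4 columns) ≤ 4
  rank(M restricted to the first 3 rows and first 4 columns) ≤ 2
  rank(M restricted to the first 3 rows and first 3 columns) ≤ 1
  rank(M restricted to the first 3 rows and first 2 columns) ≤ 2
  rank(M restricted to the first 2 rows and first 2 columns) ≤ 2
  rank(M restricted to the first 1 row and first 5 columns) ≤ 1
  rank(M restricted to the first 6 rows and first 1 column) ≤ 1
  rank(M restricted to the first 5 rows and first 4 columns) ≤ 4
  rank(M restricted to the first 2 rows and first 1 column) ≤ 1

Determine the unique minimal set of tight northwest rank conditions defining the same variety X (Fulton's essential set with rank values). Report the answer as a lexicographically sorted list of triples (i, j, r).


Reconstructing r_w from the 15 given conditions:

  R[1]: 1  1  1  1  1  1
  R[2]: 1  1  1  1  2  2
  R[3]: 1  1  1  2  3  3
  R[4]: 1  1  2  3  4  4
  R[5]: 1  2  3  4  5  5
  R[6]: 1  2  3  4  5  6

reading off 1-entries of Δ²R: w = (1, 5, 4, 3, 2, 6).

Rothe diagram D(w) (6 cells), 3 SE-corners (essential conditions):

[(2, 4, 1), (3, 3, 1), (4, 2, 1)]


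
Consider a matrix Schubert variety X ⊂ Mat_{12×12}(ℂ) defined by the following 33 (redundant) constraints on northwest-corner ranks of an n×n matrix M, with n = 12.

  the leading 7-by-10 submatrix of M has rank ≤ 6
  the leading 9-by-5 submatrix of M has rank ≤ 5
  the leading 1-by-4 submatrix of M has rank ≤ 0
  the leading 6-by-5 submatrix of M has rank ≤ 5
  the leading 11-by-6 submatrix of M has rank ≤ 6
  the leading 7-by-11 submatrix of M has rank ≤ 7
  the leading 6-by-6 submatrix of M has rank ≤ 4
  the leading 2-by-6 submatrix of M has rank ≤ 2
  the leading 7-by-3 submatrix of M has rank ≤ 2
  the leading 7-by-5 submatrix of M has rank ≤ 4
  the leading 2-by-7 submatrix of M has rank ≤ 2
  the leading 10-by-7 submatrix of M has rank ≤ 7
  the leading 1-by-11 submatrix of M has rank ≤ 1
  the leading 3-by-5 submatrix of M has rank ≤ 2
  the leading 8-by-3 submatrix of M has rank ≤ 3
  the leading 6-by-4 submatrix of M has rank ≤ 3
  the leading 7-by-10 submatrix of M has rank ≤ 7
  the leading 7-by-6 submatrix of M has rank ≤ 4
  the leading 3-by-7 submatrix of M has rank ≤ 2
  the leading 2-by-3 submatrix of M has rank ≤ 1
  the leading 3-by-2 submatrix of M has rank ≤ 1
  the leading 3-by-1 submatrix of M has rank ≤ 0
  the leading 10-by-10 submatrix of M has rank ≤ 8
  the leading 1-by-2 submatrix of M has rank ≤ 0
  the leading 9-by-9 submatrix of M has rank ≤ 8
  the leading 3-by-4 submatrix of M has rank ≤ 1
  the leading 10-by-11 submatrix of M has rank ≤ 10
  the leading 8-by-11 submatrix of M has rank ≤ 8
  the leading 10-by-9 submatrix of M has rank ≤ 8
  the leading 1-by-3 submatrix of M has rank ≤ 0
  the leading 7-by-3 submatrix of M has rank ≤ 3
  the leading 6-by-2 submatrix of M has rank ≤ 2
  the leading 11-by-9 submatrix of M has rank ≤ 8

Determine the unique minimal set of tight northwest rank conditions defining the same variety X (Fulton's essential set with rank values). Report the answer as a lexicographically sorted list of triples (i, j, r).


The tightest implied rank at each (i,j), from the 33 conditions:

  i=1: 0, 0, 0, 0, 1, 1, 1, 1, 1, 1, 1, 1
  i=2: 0, 1, 1, 1, 2, 2, 2, 2, 2, 2, 2, 2
  i=3: 0, 1, 1, 1, 2, 2, 2, 3, 3, 3, 3, 3
  i=4: 1, 2, 2, 2, 3, 3, 3, 4, 4, 4, 4, 4
  i=5: 1, 2, 2, 3, 4, 4, 4, 5, 5, 5, 5, 5
  i=6: 1, 2, 2, 3, 4, 4, 5, 6, 6, 6, 6, 6
  i=7: 1, 2, 2, 3, 4, 4, 5, 6, 6, 6, 7, 7
  i=8: 1, 2, 3, 4, 5, 5, 6, 7, 7, 7, 8, 8
  i=9: 1, 2, 3, 4, 5, 6, 7, 8, 8, 8, 9, 9
  i=10: 1, 2, 3, 4, 5, 6, 7, 8, 8, 8, 9, 10
  i=11: 1, 2, 3, 4, 5, 6, 7, 8, 8, 9, 10, 11
  i=12: 1, 2, 3, 4, 5, 6, 7, 8, 9, 10, 11, 12

the unique w with this rank table is (5, 2, 8, 1, 4, 7, 11, 3, 6, 12, 10, 9).

Fulton essential set (9 of the 20 Rothe cells):

[(1, 4, 0), (3, 1, 0), (3, 4, 1), (3, 7, 2), (7, 3, 2), (7, 6, 4), (7, 10, 6), (10, 10, 8), (11, 9, 8)]


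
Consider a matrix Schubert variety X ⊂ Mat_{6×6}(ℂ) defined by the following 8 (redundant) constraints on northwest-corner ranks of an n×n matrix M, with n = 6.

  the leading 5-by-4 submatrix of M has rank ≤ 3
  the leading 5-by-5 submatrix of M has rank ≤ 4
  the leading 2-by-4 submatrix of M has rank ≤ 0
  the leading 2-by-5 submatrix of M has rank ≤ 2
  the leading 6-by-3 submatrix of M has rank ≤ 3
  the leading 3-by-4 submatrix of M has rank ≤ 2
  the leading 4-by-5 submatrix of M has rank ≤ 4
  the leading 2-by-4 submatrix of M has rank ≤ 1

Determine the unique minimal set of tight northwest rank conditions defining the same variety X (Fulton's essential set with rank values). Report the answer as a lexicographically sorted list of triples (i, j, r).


The tightest implied rank at each (i,j), from the 8 conditions:

  row 1: 0  0  0  0  1  1
  row 2: 0  0  0  0  1  2
  row 3: 1  1  1  1  2  3
  row 4: 1  2  2  2  3  4
  row 5: 1  2  3  3  4  5
  row 6: 1  2  3  4  5  6

second differences of R give the permutation w = (5, 6, 1, 2, 3, 4).

Rothe diagram D(w) (8 cells), 1 SE-corner (essential condition):

[(2, 4, 0)]


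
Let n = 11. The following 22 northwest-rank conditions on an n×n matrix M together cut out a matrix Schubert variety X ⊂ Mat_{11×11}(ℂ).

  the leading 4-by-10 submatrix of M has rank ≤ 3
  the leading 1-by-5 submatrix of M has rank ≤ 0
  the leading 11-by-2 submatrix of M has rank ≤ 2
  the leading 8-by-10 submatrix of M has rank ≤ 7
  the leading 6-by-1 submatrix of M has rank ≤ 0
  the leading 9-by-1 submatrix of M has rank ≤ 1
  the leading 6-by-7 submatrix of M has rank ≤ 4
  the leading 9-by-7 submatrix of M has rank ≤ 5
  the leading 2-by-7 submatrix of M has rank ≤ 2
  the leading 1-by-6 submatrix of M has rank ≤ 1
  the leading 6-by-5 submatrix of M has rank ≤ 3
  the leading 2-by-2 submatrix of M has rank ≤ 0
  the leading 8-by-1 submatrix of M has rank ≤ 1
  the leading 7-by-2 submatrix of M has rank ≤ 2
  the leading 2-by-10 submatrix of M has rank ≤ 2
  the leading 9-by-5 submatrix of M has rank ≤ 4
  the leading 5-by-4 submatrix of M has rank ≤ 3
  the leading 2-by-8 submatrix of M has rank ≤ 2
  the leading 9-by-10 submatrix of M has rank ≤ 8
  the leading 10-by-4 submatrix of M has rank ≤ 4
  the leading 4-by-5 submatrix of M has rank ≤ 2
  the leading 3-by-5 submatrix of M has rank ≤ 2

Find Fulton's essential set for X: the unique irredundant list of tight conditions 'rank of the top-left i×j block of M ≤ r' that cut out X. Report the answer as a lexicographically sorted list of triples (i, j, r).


Propagating the 22 rank bounds to every northwest block:

  row 1: 0  0  0  0  0  1  1  1  1  1  1
  row 2: 0  0  1  1  1  2  2  2  2  2  2
  row 3: 0  1  2  2  2  3  3  3  3  3  3
  row 4: 0  1  2  2  2  3  3  3  3  3  4
  row 5: 0  1  2  3  3  4  4  4  4  4  5
  row 6: 0  1  2  3  3  4  4  5  5  5  6
  row 7: 1  2  3  4  4  5  5  6  6  6  7
  row 8: 1  2  3  4  4  5  5  6  7  7  8
  row 9: 1  2  3  4  4  5  5  6  7  8  9
  row 10: 1  2  3  4  5  6  6  7  8  9  10
  row 11: 1  2  3  4  5  6  7  8  9  10  11

giving w = (6, 3, 2, 11, 4, 8, 1, 9, 10, 5, 7) via Δ²R.

Fulton essential set (9 of the 23 Rothe cells):

[(1, 5, 0), (2, 2, 0), (4, 5, 2), (4, 10, 3), (6, 1, 0), (6, 5, 3), (6, 7, 4), (9, 5, 4), (9, 7, 5)]


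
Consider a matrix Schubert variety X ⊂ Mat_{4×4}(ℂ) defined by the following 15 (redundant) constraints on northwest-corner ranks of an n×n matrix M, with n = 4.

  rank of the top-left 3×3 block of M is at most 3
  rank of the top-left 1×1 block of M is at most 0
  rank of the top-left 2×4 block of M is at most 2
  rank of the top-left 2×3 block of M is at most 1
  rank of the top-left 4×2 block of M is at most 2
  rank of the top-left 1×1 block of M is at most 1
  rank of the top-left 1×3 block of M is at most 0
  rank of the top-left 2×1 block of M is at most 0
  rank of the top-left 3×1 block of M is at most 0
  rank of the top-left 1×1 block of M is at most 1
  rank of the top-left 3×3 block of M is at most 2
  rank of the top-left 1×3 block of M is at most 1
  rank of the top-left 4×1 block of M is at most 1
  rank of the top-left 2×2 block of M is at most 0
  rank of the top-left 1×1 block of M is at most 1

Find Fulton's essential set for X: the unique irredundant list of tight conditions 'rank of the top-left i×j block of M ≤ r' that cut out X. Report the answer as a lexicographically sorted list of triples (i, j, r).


Computing R[i][j] = min implied NW-rank bound (n=4, 15 conditions):

  row 1: 0, 0, 0, 1
  row 2: 0, 0, 1, 2
  row 3: 0, 1, 2, 3
  row 4: 1, 2, 3, 4

giving w = (4, 3, 2, 1) via Δ²R.

D(w) has 6 cells with 3 SE-corners; essential set:

[(1, 3, 0), (2, 2, 0), (3, 1, 0)]


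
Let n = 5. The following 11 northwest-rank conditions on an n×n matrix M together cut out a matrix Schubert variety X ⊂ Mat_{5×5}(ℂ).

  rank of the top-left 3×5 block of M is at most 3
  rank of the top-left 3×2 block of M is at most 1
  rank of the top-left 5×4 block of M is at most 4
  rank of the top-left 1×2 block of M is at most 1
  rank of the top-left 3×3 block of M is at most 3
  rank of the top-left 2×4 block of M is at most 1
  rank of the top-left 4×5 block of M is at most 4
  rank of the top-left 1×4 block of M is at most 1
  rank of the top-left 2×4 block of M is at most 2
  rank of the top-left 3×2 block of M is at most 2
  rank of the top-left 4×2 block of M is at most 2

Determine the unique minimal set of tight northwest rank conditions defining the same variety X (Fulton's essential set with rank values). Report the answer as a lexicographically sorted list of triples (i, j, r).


Computing R[i][j] = min implied NW-rank bound (n=5, 11 conditions):

  row 1: 1  1  1  1  1
  row 2: 1  1  1  1  2
  row 3: 1  1  2  2  3
  row 4: 1  2  3  3  4
  row 5: 1  2  3  4  5

the unique w with this rank table is (1, 5, 3, 2, 4).

|D(w)|=4, |Ess(w)|=2:

[(2, 4, 1), (3, 2, 1)]


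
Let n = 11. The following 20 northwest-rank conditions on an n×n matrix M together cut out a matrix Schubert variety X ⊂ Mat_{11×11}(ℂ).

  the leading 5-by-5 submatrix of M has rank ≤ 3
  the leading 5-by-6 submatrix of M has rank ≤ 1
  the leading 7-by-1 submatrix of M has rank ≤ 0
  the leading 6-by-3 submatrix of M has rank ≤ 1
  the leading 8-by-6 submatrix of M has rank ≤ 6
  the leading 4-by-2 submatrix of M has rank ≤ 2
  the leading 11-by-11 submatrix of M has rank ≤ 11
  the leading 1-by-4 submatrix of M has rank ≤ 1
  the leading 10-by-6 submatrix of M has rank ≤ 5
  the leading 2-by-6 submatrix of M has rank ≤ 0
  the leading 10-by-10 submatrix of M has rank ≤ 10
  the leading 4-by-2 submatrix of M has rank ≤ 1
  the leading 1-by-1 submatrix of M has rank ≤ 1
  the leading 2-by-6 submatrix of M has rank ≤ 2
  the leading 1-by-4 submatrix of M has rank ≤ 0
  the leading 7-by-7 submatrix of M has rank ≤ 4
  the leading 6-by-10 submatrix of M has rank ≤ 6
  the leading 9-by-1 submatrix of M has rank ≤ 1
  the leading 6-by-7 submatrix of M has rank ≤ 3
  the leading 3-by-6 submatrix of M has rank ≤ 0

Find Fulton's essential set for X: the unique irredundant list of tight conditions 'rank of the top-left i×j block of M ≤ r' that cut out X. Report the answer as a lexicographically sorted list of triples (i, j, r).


Recovering R(i,j) via the rank-extension bound from the 20 conditions:

  row 1: 0, 0, 0, 0, 0, 0, 1, 1, 1, 1, 1
  row 2: 0, 0, 0, 0, 0, 0, 1, 2, 2, 2, 2
  row 3: 0, 0, 0, 0, 0, 0, 1, 2, 3, 3, 3
  row 4: 0, 1, 1, 1, 1, 1, 2, 3, 4, 4, 4
  row 5: 0, 1, 1, 1, 1, 1, 2, 3, 4, 5, 5
  row 6: 0, 1, 1, 2, 2, 2, 3, 4, 5, 6, 6
  row 7: 0, 1, 2, 3, 3, 3, 4, 5, 6, 7, 7
  row 8: 1, 2, 3, 4, 4, 4, 5, 6, 7, 8, 8
  row 9: 1, 2, 3, 4, 5, 5, 6, 7, 8, 9, 9
  row 10: 1, 2, 3, 4, 5, 5, 6, 7, 8, 9, 10
  row 11: 1, 2, 3, 4, 5, 6, 7, 8, 9, 10, 11

the unique w with this rank table is (7, 8, 9, 2, 10, 4, 3, 1, 5, 11, 6).

ℓ(w)=28; the 5 essential cells (i,j,r):

[(3, 6, 0), (5, 6, 1), (6, 3, 1), (7, 1, 0), (10, 6, 5)]


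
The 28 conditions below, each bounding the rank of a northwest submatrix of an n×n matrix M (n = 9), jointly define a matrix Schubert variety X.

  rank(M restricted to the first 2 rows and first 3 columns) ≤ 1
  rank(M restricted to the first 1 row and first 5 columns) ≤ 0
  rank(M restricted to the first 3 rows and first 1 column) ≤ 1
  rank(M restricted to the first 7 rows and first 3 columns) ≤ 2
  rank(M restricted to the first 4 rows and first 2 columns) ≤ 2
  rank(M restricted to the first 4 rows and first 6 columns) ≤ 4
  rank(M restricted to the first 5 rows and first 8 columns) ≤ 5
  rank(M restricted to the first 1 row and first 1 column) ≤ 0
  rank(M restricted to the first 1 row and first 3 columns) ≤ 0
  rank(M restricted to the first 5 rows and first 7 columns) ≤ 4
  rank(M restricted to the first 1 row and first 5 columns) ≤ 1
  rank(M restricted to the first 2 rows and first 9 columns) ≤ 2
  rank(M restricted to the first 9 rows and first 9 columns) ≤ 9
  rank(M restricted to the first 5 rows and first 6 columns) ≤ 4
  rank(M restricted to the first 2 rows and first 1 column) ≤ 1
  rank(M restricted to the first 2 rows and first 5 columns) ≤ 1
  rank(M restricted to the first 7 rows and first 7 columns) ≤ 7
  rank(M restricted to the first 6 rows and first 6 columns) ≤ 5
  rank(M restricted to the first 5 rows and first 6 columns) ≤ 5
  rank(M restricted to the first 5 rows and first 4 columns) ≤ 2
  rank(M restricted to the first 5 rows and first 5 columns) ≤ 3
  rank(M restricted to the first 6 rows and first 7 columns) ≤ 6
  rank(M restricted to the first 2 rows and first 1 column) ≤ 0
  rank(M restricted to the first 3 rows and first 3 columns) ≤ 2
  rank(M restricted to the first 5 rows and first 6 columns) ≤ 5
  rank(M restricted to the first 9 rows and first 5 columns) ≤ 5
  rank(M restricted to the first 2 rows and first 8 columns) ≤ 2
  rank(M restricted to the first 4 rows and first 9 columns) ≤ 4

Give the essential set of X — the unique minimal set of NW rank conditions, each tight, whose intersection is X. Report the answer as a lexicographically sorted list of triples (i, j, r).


Rank table r_w(9×9) implied by the 28 constraints:

  R[1]: 0 | 0 | 0 | 0 | 0 | 1 | 1 | 1 | 1
  R[2]: 0 | 1 | 1 | 1 | 1 | 2 | 2 | 2 | 2
  R[3]: 1 | 2 | 2 | 2 | 2 | 3 | 3 | 3 | 3
  R[4]: 1 | 2 | 2 | 2 | 3 | 4 | 4 | 4 | 4
  R[5]: 1 | 2 | 2 | 2 | 3 | 4 | 4 | 5 | 5
  R[6]: 1 | 2 | 2 | 3 | 4 | 5 | 5 | 6 | 6
  R[7]: 1 | 2 | 2 | 3 | 4 | 5 | 6 | 7 | 7
  R[8]: 1 | 2 | 3 | 4 | 5 | 6 | 7 | 8 | 8
  R[9]: 1 | 2 | 3 | 4 | 5 | 6 | 7 | 8 | 9

so w = (6, 2, 1, 5, 8, 4, 7, 3, 9).

ℓ(w)=13; the 5 essential cells (i,j,r):

[(1, 5, 0), (2, 1, 0), (5, 4, 2), (5, 7, 4), (7, 3, 2)]


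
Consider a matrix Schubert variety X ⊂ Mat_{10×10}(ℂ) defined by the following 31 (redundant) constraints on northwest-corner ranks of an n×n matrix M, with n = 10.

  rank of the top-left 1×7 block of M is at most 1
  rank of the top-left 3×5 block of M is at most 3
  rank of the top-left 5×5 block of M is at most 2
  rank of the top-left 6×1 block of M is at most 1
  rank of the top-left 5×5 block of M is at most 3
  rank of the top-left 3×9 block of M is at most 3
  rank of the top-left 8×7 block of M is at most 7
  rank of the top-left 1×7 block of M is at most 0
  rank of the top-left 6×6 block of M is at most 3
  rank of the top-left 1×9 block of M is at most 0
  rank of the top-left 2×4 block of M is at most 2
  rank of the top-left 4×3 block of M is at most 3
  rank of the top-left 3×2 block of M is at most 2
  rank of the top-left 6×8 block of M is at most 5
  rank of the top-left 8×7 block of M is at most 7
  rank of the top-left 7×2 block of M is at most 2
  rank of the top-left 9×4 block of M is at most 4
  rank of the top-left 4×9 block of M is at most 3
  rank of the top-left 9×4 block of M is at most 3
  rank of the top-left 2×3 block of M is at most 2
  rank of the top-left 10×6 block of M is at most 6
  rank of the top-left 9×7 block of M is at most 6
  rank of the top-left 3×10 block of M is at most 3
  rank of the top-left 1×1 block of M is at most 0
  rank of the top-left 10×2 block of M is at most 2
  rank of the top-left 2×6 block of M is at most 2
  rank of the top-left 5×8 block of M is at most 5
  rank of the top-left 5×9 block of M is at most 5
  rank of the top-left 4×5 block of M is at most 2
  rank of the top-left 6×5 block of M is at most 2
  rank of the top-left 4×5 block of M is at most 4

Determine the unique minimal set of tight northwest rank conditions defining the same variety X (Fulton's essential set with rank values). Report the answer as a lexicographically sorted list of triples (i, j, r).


Rank table r_w(10×10) implied by the 31 constraints:

  i=1: 0 | 0 | 0 | 0 | 0 | 0 | 0 | 0 | 0 | 1
  i=2: 1 | 1 | 1 | 1 | 1 | 1 | 1 | 1 | 1 | 2
  i=3: 1 | 2 | 2 | 2 | 2 | 2 | 2 | 2 | 2 | 3
  i=4: 1 | 2 | 2 | 2 | 2 | 3 | 3 | 3 | 3 | 4
  i=5: 1 | 2 | 2 | 2 | 2 | 3 | 4 | 4 | 4 | 5
  i=6: 1 | 2 | 2 | 2 | 2 | 3 | 4 | 5 | 5 | 6
  i=7: 1 | 2 | 3 | 3 | 3 | 4 | 5 | 6 | 6 | 7
  i=8: 1 | 2 | 3 | 3 | 4 | 5 | 6 | 7 | 7 | 8
  i=9: 1 | 2 | 3 | 3 | 4 | 5 | 6 | 7 | 8 | 9
  i=10: 1 | 2 | 3 | 4 | 5 | 6 | 7 | 8 | 9 | 10

the unique w with this rank table is (10, 1, 2, 6, 7, 8, 3, 5, 9, 4).

3 SE-corners of the 20-cell Rothe diagram give Ess(w):

[(1, 9, 0), (6, 5, 2), (9, 4, 3)]


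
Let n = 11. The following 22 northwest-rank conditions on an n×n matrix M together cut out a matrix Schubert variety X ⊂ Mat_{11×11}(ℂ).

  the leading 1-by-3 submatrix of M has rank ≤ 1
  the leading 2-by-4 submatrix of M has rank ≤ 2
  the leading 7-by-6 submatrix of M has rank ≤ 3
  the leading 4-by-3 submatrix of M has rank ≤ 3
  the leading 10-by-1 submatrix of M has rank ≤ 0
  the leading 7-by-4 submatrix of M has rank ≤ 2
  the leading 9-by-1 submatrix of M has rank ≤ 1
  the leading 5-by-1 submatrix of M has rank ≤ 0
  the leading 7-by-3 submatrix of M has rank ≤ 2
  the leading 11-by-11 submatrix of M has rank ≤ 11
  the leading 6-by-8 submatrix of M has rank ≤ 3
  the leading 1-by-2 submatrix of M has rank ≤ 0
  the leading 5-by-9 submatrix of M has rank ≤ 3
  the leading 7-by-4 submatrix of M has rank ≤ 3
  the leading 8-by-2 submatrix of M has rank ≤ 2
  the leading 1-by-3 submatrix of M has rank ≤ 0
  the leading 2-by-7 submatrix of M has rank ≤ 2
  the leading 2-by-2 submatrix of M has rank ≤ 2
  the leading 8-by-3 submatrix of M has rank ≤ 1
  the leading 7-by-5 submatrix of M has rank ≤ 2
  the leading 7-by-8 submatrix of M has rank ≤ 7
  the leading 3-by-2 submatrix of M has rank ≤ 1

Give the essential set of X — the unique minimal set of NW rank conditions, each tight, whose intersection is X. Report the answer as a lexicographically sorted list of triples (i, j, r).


The tightest implied rank at each (i,j), from the 22 conditions:

  R[1]: 0, 0, 0, 1, 1, 1, 1, 1, 1, 1, 1
  R[2]: 0, 1, 1, 2, 2, 2, 2, 2, 2, 2, 2
  R[3]: 0, 1, 1, 2, 2, 3, 3, 3, 3, 3, 3
  R[4]: 0, 1, 1, 2, 2, 3, 3, 3, 3, 4, 4
  R[5]: 0, 1, 1, 2, 2, 3, 3, 3, 3, 4, 5
  R[6]: 0, 1, 1, 2, 2, 3, 3, 3, 4, 5, 6
  R[7]: 0, 1, 1, 2, 2, 3, 4, 4, 5, 6, 7
  R[8]: 0, 1, 1, 2, 3, 4, 5, 5, 6, 7, 8
  R[9]: 0, 1, 2, 3, 4, 5, 6, 6, 7, 8, 9
  R[10]: 0, 1, 2, 3, 4, 5, 6, 7, 8, 9, 10
  R[11]: 1, 2, 3, 4, 5, 6, 7, 8, 9, 10, 11

so w = (4, 2, 6, 10, 11, 9, 7, 5, 3, 8, 1).

Fulton essential set (6 of the 31 Rothe cells):

[(1, 3, 0), (5, 9, 3), (6, 8, 3), (7, 5, 2), (8, 3, 1), (10, 1, 0)]
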